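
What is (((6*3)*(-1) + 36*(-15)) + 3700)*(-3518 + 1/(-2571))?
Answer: -28418695618/2571 ≈ -1.1054e+7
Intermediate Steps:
(((6*3)*(-1) + 36*(-15)) + 3700)*(-3518 + 1/(-2571)) = ((18*(-1) - 540) + 3700)*(-3518 - 1/2571) = ((-18 - 540) + 3700)*(-9044779/2571) = (-558 + 3700)*(-9044779/2571) = 3142*(-9044779/2571) = -28418695618/2571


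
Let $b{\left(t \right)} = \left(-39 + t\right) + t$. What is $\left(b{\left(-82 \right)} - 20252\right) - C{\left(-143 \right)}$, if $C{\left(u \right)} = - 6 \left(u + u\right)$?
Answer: $-22171$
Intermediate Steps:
$C{\left(u \right)} = - 12 u$ ($C{\left(u \right)} = - 6 \cdot 2 u = - 12 u$)
$b{\left(t \right)} = -39 + 2 t$
$\left(b{\left(-82 \right)} - 20252\right) - C{\left(-143 \right)} = \left(\left(-39 + 2 \left(-82\right)\right) - 20252\right) - \left(-12\right) \left(-143\right) = \left(\left(-39 - 164\right) - 20252\right) - 1716 = \left(-203 - 20252\right) - 1716 = -20455 - 1716 = -22171$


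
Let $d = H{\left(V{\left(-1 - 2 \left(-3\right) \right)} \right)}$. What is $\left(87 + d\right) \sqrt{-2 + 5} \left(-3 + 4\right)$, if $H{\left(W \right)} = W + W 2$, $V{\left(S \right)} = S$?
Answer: $102 \sqrt{3} \approx 176.67$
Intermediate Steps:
$H{\left(W \right)} = 3 W$ ($H{\left(W \right)} = W + 2 W = 3 W$)
$d = 15$ ($d = 3 \left(-1 - 2 \left(-3\right)\right) = 3 \left(-1 - -6\right) = 3 \left(-1 + 6\right) = 3 \cdot 5 = 15$)
$\left(87 + d\right) \sqrt{-2 + 5} \left(-3 + 4\right) = \left(87 + 15\right) \sqrt{-2 + 5} \left(-3 + 4\right) = 102 \sqrt{3} \cdot 1 = 102 \sqrt{3}$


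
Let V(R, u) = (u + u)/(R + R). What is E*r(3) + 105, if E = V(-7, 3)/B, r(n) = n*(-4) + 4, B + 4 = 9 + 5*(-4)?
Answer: 3667/35 ≈ 104.77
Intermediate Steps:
V(R, u) = u/R (V(R, u) = (2*u)/((2*R)) = (2*u)*(1/(2*R)) = u/R)
B = -15 (B = -4 + (9 + 5*(-4)) = -4 + (9 - 20) = -4 - 11 = -15)
r(n) = 4 - 4*n (r(n) = -4*n + 4 = 4 - 4*n)
E = 1/35 (E = (3/(-7))/(-15) = (3*(-⅐))*(-1/15) = -3/7*(-1/15) = 1/35 ≈ 0.028571)
E*r(3) + 105 = (4 - 4*3)/35 + 105 = (4 - 12)/35 + 105 = (1/35)*(-8) + 105 = -8/35 + 105 = 3667/35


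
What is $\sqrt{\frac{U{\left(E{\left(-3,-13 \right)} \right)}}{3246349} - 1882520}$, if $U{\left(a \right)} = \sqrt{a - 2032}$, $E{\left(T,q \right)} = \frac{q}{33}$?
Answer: $\frac{\sqrt{-21605180183988069608280 + 107129517 i \sqrt{2213277}}}{107129517} \approx 5.0607 \cdot 10^{-9} + 1372.0 i$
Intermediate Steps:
$E{\left(T,q \right)} = \frac{q}{33}$ ($E{\left(T,q \right)} = q \frac{1}{33} = \frac{q}{33}$)
$U{\left(a \right)} = \sqrt{-2032 + a}$
$\sqrt{\frac{U{\left(E{\left(-3,-13 \right)} \right)}}{3246349} - 1882520} = \sqrt{\frac{\sqrt{-2032 + \frac{1}{33} \left(-13\right)}}{3246349} - 1882520} = \sqrt{\sqrt{-2032 - \frac{13}{33}} \cdot \frac{1}{3246349} - 1882520} = \sqrt{\sqrt{- \frac{67069}{33}} \cdot \frac{1}{3246349} - 1882520} = \sqrt{\frac{i \sqrt{2213277}}{33} \cdot \frac{1}{3246349} - 1882520} = \sqrt{\frac{i \sqrt{2213277}}{107129517} - 1882520} = \sqrt{-1882520 + \frac{i \sqrt{2213277}}{107129517}}$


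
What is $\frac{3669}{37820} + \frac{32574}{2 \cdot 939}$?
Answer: $\frac{206473177}{11837660} \approx 17.442$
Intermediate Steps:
$\frac{3669}{37820} + \frac{32574}{2 \cdot 939} = 3669 \cdot \frac{1}{37820} + \frac{32574}{1878} = \frac{3669}{37820} + 32574 \cdot \frac{1}{1878} = \frac{3669}{37820} + \frac{5429}{313} = \frac{206473177}{11837660}$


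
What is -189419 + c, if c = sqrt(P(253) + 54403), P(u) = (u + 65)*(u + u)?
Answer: -189419 + sqrt(215311) ≈ -1.8896e+5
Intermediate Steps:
P(u) = 2*u*(65 + u) (P(u) = (65 + u)*(2*u) = 2*u*(65 + u))
c = sqrt(215311) (c = sqrt(2*253*(65 + 253) + 54403) = sqrt(2*253*318 + 54403) = sqrt(160908 + 54403) = sqrt(215311) ≈ 464.02)
-189419 + c = -189419 + sqrt(215311)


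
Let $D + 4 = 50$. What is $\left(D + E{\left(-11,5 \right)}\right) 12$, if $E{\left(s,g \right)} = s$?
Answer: $420$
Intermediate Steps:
$D = 46$ ($D = -4 + 50 = 46$)
$\left(D + E{\left(-11,5 \right)}\right) 12 = \left(46 - 11\right) 12 = 35 \cdot 12 = 420$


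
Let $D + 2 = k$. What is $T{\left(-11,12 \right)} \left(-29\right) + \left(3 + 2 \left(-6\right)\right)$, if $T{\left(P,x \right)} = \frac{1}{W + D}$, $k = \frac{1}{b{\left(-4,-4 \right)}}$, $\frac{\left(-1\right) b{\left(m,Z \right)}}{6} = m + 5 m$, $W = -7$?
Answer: $- \frac{7479}{1295} \approx -5.7753$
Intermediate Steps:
$b{\left(m,Z \right)} = - 36 m$ ($b{\left(m,Z \right)} = - 6 \left(m + 5 m\right) = - 6 \cdot 6 m = - 36 m$)
$k = \frac{1}{144}$ ($k = \frac{1}{\left(-36\right) \left(-4\right)} = \frac{1}{144} \approx 0.0069444$)
$D = - \frac{287}{144}$ ($D = -2 + \frac{1}{144} = - \frac{287}{144} \approx -1.9931$)
$T{\left(P,x \right)} = - \frac{144}{1295}$ ($T{\left(P,x \right)} = \frac{1}{-7 - \frac{287}{144}} = \frac{1}{- \frac{1295}{144}} = - \frac{144}{1295}$)
$T{\left(-11,12 \right)} \left(-29\right) + \left(3 + 2 \left(-6\right)\right) = \left(- \frac{144}{1295}\right) \left(-29\right) + \left(3 + 2 \left(-6\right)\right) = \frac{4176}{1295} + \left(3 - 12\right) = \frac{4176}{1295} - 9 = - \frac{7479}{1295}$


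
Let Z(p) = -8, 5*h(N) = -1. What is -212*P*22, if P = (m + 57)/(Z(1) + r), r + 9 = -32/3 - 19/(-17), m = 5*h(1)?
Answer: 6660192/677 ≈ 9837.8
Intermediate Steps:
h(N) = -⅕ (h(N) = (⅕)*(-1) = -⅕)
m = -1 (m = 5*(-⅕) = -1)
r = -946/51 (r = -9 + (-32/3 - 19/(-17)) = -9 + (-32*⅓ - 19*(-1/17)) = -9 + (-32/3 + 19/17) = -9 - 487/51 = -946/51 ≈ -18.549)
P = -1428/677 (P = (-1 + 57)/(-8 - 946/51) = 56/(-1354/51) = 56*(-51/1354) = -1428/677 ≈ -2.1093)
-212*P*22 = -212*(-1428/677)*22 = (302736/677)*22 = 6660192/677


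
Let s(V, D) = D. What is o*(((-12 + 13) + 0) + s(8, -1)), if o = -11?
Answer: 0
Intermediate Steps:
o*(((-12 + 13) + 0) + s(8, -1)) = -11*(((-12 + 13) + 0) - 1) = -11*((1 + 0) - 1) = -11*(1 - 1) = -11*0 = 0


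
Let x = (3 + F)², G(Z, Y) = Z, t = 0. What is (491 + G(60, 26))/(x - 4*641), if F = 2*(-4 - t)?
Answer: -551/2539 ≈ -0.21701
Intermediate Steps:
F = -8 (F = 2*(-4 - 1*0) = 2*(-4 + 0) = 2*(-4) = -8)
x = 25 (x = (3 - 8)² = (-5)² = 25)
(491 + G(60, 26))/(x - 4*641) = (491 + 60)/(25 - 4*641) = 551/(25 - 2564) = 551/(-2539) = 551*(-1/2539) = -551/2539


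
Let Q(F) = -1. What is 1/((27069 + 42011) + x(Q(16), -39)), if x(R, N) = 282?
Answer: 1/69362 ≈ 1.4417e-5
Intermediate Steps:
1/((27069 + 42011) + x(Q(16), -39)) = 1/((27069 + 42011) + 282) = 1/(69080 + 282) = 1/69362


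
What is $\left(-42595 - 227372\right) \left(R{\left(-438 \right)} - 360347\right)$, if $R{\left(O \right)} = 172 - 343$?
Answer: $97327962906$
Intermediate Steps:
$R{\left(O \right)} = -171$ ($R{\left(O \right)} = 172 - 343 = -171$)
$\left(-42595 - 227372\right) \left(R{\left(-438 \right)} - 360347\right) = \left(-42595 - 227372\right) \left(-171 - 360347\right) = \left(-269967\right) \left(-360518\right) = 97327962906$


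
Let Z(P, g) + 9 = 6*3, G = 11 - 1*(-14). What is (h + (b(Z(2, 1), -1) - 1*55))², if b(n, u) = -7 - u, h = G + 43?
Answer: 49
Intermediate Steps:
G = 25 (G = 11 + 14 = 25)
Z(P, g) = 9 (Z(P, g) = -9 + 6*3 = -9 + 18 = 9)
h = 68 (h = 25 + 43 = 68)
(h + (b(Z(2, 1), -1) - 1*55))² = (68 + ((-7 - 1*(-1)) - 1*55))² = (68 + ((-7 + 1) - 55))² = (68 + (-6 - 55))² = (68 - 61)² = 7² = 49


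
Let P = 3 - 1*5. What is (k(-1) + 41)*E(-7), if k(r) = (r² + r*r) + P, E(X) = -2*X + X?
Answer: 287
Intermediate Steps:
E(X) = -X
P = -2 (P = 3 - 5 = -2)
k(r) = -2 + 2*r² (k(r) = (r² + r*r) - 2 = (r² + r²) - 2 = 2*r² - 2 = -2 + 2*r²)
(k(-1) + 41)*E(-7) = ((-2 + 2*(-1)²) + 41)*(-1*(-7)) = ((-2 + 2*1) + 41)*7 = ((-2 + 2) + 41)*7 = (0 + 41)*7 = 41*7 = 287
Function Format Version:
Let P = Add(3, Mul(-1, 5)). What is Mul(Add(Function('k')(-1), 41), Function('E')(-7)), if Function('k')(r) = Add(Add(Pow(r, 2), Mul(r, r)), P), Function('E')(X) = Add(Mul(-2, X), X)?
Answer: 287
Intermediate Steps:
Function('E')(X) = Mul(-1, X)
P = -2 (P = Add(3, -5) = -2)
Function('k')(r) = Add(-2, Mul(2, Pow(r, 2))) (Function('k')(r) = Add(Add(Pow(r, 2), Mul(r, r)), -2) = Add(Add(Pow(r, 2), Pow(r, 2)), -2) = Add(Mul(2, Pow(r, 2)), -2) = Add(-2, Mul(2, Pow(r, 2))))
Mul(Add(Function('k')(-1), 41), Function('E')(-7)) = Mul(Add(Add(-2, Mul(2, Pow(-1, 2))), 41), Mul(-1, -7)) = Mul(Add(Add(-2, Mul(2, 1)), 41), 7) = Mul(Add(Add(-2, 2), 41), 7) = Mul(Add(0, 41), 7) = Mul(41, 7) = 287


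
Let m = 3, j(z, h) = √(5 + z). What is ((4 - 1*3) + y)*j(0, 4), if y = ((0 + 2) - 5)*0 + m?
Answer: 4*√5 ≈ 8.9443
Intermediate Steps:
y = 3 (y = ((0 + 2) - 5)*0 + 3 = (2 - 5)*0 + 3 = -3*0 + 3 = 0 + 3 = 3)
((4 - 1*3) + y)*j(0, 4) = ((4 - 1*3) + 3)*√(5 + 0) = ((4 - 3) + 3)*√5 = (1 + 3)*√5 = 4*√5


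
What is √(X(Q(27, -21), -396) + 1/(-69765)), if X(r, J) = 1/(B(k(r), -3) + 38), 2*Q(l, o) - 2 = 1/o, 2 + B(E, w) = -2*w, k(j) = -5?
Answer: √2522190790/325570 ≈ 0.15426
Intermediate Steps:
B(E, w) = -2 - 2*w
Q(l, o) = 1 + 1/(2*o)
X(r, J) = 1/42 (X(r, J) = 1/((-2 - 2*(-3)) + 38) = 1/((-2 + 6) + 38) = 1/(4 + 38) = 1/42)
√(X(Q(27, -21), -396) + 1/(-69765)) = √(1/42 + 1/(-69765)) = √(1/42 - 1/69765) = √(7747/325570) = √2522190790/325570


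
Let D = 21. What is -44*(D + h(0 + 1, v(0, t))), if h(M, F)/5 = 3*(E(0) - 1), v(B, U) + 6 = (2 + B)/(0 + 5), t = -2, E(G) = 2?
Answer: -1584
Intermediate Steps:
v(B, U) = -28/5 + B/5 (v(B, U) = -6 + (2 + B)/(0 + 5) = -6 + (2 + B)/5 = -6 + (2 + B)*(⅕) = -6 + (⅖ + B/5) = -28/5 + B/5)
h(M, F) = 15 (h(M, F) = 5*(3*(2 - 1)) = 5*(3*1) = 5*3 = 15)
-44*(D + h(0 + 1, v(0, t))) = -44*(21 + 15) = -44*36 = -1584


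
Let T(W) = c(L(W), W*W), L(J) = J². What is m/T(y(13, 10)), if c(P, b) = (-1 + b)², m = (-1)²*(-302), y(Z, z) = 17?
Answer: -151/41472 ≈ -0.0036410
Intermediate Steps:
m = -302 (m = 1*(-302) = -302)
T(W) = (-1 + W²)² (T(W) = (-1 + W*W)² = (-1 + W²)²)
m/T(y(13, 10)) = -302/(-1 + 17²)² = -302/(-1 + 289)² = -302/(288²) = -302/82944 = -302*1/82944 = -151/41472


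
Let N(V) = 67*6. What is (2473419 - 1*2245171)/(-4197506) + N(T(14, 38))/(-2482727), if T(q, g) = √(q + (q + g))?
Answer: -284182434854/5210630739431 ≈ -0.054539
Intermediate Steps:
T(q, g) = √(g + 2*q) (T(q, g) = √(q + (g + q)) = √(g + 2*q))
N(V) = 402
(2473419 - 1*2245171)/(-4197506) + N(T(14, 38))/(-2482727) = (2473419 - 1*2245171)/(-4197506) + 402/(-2482727) = (2473419 - 2245171)*(-1/4197506) + 402*(-1/2482727) = 228248*(-1/4197506) - 402/2482727 = -114124/2098753 - 402/2482727 = -284182434854/5210630739431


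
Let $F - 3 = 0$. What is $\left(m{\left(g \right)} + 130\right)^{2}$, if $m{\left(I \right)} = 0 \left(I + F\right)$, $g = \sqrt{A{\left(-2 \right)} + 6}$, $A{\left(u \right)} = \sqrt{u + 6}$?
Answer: $16900$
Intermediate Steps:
$F = 3$ ($F = 3 + 0 = 3$)
$A{\left(u \right)} = \sqrt{6 + u}$
$g = 2 \sqrt{2}$ ($g = \sqrt{\sqrt{6 - 2} + 6} = \sqrt{\sqrt{4} + 6} = \sqrt{2 + 6} = \sqrt{8} = 2 \sqrt{2} \approx 2.8284$)
$m{\left(I \right)} = 0$ ($m{\left(I \right)} = 0 \left(I + 3\right) = 0 \left(3 + I\right) = 0$)
$\left(m{\left(g \right)} + 130\right)^{2} = \left(0 + 130\right)^{2} = 130^{2} = 16900$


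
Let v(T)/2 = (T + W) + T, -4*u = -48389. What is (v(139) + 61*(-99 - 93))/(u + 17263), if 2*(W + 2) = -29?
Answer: -44756/117441 ≈ -0.38109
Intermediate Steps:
W = -33/2 (W = -2 + (½)*(-29) = -2 - 29/2 = -33/2 ≈ -16.500)
u = 48389/4 (u = -¼*(-48389) = 48389/4 ≈ 12097.)
v(T) = -33 + 4*T (v(T) = 2*((T - 33/2) + T) = 2*((-33/2 + T) + T) = 2*(-33/2 + 2*T) = -33 + 4*T)
(v(139) + 61*(-99 - 93))/(u + 17263) = ((-33 + 4*139) + 61*(-99 - 93))/(48389/4 + 17263) = ((-33 + 556) + 61*(-192))/(117441/4) = (523 - 11712)*(4/117441) = -11189*4/117441 = -44756/117441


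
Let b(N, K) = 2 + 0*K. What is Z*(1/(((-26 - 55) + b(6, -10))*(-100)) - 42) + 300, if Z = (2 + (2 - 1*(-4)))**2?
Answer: -4716284/1975 ≈ -2388.0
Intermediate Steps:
b(N, K) = 2 (b(N, K) = 2 + 0 = 2)
Z = 64 (Z = (2 + (2 + 4))**2 = (2 + 6)**2 = 8**2 = 64)
Z*(1/(((-26 - 55) + b(6, -10))*(-100)) - 42) + 300 = 64*(1/(((-26 - 55) + 2)*(-100)) - 42) + 300 = 64*(-1/100/(-81 + 2) - 42) + 300 = 64*(-1/100/(-79) - 42) + 300 = 64*(-1/79*(-1/100) - 42) + 300 = 64*(1/7900 - 42) + 300 = 64*(-331799/7900) + 300 = -5308784/1975 + 300 = -4716284/1975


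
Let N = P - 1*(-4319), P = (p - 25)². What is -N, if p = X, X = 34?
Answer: -4400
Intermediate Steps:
p = 34
P = 81 (P = (34 - 25)² = 9² = 81)
N = 4400 (N = 81 - 1*(-4319) = 81 + 4319 = 4400)
-N = -1*4400 = -4400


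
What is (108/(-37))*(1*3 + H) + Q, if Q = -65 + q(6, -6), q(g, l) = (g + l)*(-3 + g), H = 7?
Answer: -3485/37 ≈ -94.189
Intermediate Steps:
q(g, l) = (-3 + g)*(g + l)
Q = -65 (Q = -65 + (6² - 3*6 - 3*(-6) + 6*(-6)) = -65 + (36 - 18 + 18 - 36) = -65 + 0 = -65)
(108/(-37))*(1*3 + H) + Q = (108/(-37))*(1*3 + 7) - 65 = (108*(-1/37))*(3 + 7) - 65 = -108/37*10 - 65 = -1080/37 - 65 = -3485/37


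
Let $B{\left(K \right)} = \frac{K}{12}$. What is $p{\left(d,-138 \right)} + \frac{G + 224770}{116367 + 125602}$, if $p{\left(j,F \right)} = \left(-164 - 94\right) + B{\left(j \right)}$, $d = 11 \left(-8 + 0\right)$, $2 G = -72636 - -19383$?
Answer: $- \frac{384025787}{1451814} \approx -264.51$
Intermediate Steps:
$G = - \frac{53253}{2}$ ($G = \frac{-72636 - -19383}{2} = \frac{-72636 + 19383}{2} = \frac{1}{2} \left(-53253\right) = - \frac{53253}{2} \approx -26627.0$)
$d = -88$ ($d = 11 \left(-8\right) = -88$)
$B{\left(K \right)} = \frac{K}{12}$ ($B{\left(K \right)} = K \frac{1}{12} = \frac{K}{12}$)
$p{\left(j,F \right)} = -258 + \frac{j}{12}$ ($p{\left(j,F \right)} = \left(-164 - 94\right) + \frac{j}{12} = -258 + \frac{j}{12}$)
$p{\left(d,-138 \right)} + \frac{G + 224770}{116367 + 125602} = \left(-258 + \frac{1}{12} \left(-88\right)\right) + \frac{- \frac{53253}{2} + 224770}{116367 + 125602} = \left(-258 - \frac{22}{3}\right) + \frac{396287}{2 \cdot 241969} = - \frac{796}{3} + \frac{396287}{2} \cdot \frac{1}{241969} = - \frac{796}{3} + \frac{396287}{483938} = - \frac{384025787}{1451814}$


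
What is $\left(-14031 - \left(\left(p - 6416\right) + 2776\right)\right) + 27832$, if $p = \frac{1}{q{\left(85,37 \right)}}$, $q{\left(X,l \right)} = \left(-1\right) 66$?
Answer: $\frac{1151107}{66} \approx 17441.0$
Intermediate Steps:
$q{\left(X,l \right)} = -66$
$p = - \frac{1}{66}$ ($p = \frac{1}{-66} = - \frac{1}{66} \approx -0.015152$)
$\left(-14031 - \left(\left(p - 6416\right) + 2776\right)\right) + 27832 = \left(-14031 - \left(\left(- \frac{1}{66} - 6416\right) + 2776\right)\right) + 27832 = \left(-14031 - \left(- \frac{423457}{66} + 2776\right)\right) + 27832 = \left(-14031 - - \frac{240241}{66}\right) + 27832 = \left(-14031 + \frac{240241}{66}\right) + 27832 = - \frac{685805}{66} + 27832 = \frac{1151107}{66}$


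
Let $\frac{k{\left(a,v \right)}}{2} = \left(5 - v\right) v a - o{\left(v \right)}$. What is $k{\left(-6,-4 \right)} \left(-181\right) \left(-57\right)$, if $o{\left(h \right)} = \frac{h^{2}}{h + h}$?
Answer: $4498212$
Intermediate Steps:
$o{\left(h \right)} = \frac{h}{2}$ ($o{\left(h \right)} = \frac{h^{2}}{2 h} = \frac{1}{2 h} h^{2} = \frac{h}{2}$)
$k{\left(a,v \right)} = - v + 2 a v \left(5 - v\right)$ ($k{\left(a,v \right)} = 2 \left(\left(5 - v\right) v a - \frac{v}{2}\right) = 2 \left(v \left(5 - v\right) a - \frac{v}{2}\right) = 2 \left(a v \left(5 - v\right) - \frac{v}{2}\right) = 2 \left(- \frac{v}{2} + a v \left(5 - v\right)\right) = - v + 2 a v \left(5 - v\right)$)
$k{\left(-6,-4 \right)} \left(-181\right) \left(-57\right) = - 4 \left(-1 + 10 \left(-6\right) - \left(-12\right) \left(-4\right)\right) \left(-181\right) \left(-57\right) = - 4 \left(-1 - 60 - 48\right) \left(-181\right) \left(-57\right) = \left(-4\right) \left(-109\right) \left(-181\right) \left(-57\right) = 436 \left(-181\right) \left(-57\right) = \left(-78916\right) \left(-57\right) = 4498212$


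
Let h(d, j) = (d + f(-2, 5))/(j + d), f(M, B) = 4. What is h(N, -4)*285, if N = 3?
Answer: -1995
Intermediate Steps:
h(d, j) = (4 + d)/(d + j) (h(d, j) = (d + 4)/(j + d) = (4 + d)/(d + j))
h(N, -4)*285 = ((4 + 3)/(3 - 4))*285 = (7/(-1))*285 = -1*7*285 = -7*285 = -1995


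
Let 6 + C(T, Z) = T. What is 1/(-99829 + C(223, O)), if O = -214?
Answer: -1/99612 ≈ -1.0039e-5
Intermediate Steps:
C(T, Z) = -6 + T
1/(-99829 + C(223, O)) = 1/(-99829 + (-6 + 223)) = 1/(-99829 + 217) = 1/(-99612) = -1/99612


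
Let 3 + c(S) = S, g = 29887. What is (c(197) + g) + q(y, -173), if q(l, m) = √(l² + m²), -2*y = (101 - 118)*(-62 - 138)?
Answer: 30081 + √2919929 ≈ 31790.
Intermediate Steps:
c(S) = -3 + S
y = -1700 (y = -(101 - 118)*(-62 - 138)/2 = -(-17)*(-200)/2 = -½*3400 = -1700)
(c(197) + g) + q(y, -173) = ((-3 + 197) + 29887) + √((-1700)² + (-173)²) = (194 + 29887) + √(2890000 + 29929) = 30081 + √2919929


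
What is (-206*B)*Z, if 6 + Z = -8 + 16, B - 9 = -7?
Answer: -824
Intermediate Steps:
B = 2 (B = 9 - 7 = 2)
Z = 2 (Z = -6 + (-8 + 16) = -6 + 8 = 2)
(-206*B)*Z = -206*2*2 = -412*2 = -824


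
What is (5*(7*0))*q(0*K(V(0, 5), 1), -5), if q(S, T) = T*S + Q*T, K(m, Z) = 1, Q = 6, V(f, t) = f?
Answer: 0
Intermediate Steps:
q(S, T) = 6*T + S*T (q(S, T) = T*S + 6*T = S*T + 6*T = 6*T + S*T)
(5*(7*0))*q(0*K(V(0, 5), 1), -5) = (5*(7*0))*(-5*(6 + 0*1)) = (5*0)*(-5*(6 + 0)) = 0*(-5*6) = 0*(-30) = 0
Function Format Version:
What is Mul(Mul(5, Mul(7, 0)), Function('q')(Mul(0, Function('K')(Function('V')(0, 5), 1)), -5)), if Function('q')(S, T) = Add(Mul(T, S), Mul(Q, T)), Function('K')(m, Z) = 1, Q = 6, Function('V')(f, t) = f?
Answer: 0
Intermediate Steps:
Function('q')(S, T) = Add(Mul(6, T), Mul(S, T)) (Function('q')(S, T) = Add(Mul(T, S), Mul(6, T)) = Add(Mul(S, T), Mul(6, T)) = Add(Mul(6, T), Mul(S, T)))
Mul(Mul(5, Mul(7, 0)), Function('q')(Mul(0, Function('K')(Function('V')(0, 5), 1)), -5)) = Mul(Mul(5, Mul(7, 0)), Mul(-5, Add(6, Mul(0, 1)))) = Mul(Mul(5, 0), Mul(-5, Add(6, 0))) = Mul(0, Mul(-5, 6)) = Mul(0, -30) = 0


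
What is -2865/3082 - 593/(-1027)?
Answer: -1114729/3165214 ≈ -0.35218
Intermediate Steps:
-2865/3082 - 593/(-1027) = -2865*1/3082 - 593*(-1/1027) = -2865/3082 + 593/1027 = -1114729/3165214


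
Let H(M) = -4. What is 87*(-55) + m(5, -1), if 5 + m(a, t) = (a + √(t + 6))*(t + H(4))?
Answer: -4815 - 5*√5 ≈ -4826.2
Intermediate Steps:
m(a, t) = -5 + (-4 + t)*(a + √(6 + t)) (m(a, t) = -5 + (a + √(t + 6))*(t - 4) = -5 + (a + √(6 + t))*(-4 + t) = -5 + (-4 + t)*(a + √(6 + t)))
87*(-55) + m(5, -1) = 87*(-55) + (-5 - 4*5 - 4*√(6 - 1) + 5*(-1) - √(6 - 1)) = -4785 + (-5 - 20 - 4*√5 - 5 - √5) = -4785 + (-30 - 5*√5) = -4815 - 5*√5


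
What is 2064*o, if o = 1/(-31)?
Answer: -2064/31 ≈ -66.581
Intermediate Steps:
o = -1/31 ≈ -0.032258
2064*o = 2064*(-1/31) = -2064/31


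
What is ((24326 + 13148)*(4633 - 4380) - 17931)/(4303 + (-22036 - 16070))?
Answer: -9462991/33803 ≈ -279.95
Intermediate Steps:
((24326 + 13148)*(4633 - 4380) - 17931)/(4303 + (-22036 - 16070)) = (37474*253 - 17931)/(4303 - 38106) = (9480922 - 17931)/(-33803) = 9462991*(-1/33803) = -9462991/33803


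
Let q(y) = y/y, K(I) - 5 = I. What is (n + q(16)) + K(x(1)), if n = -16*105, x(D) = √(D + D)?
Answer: -1674 + √2 ≈ -1672.6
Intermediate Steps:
x(D) = √2*√D (x(D) = √(2*D) = √2*√D)
K(I) = 5 + I
q(y) = 1
n = -1680
(n + q(16)) + K(x(1)) = (-1680 + 1) + (5 + √2*√1) = -1679 + (5 + √2*1) = -1679 + (5 + √2) = -1674 + √2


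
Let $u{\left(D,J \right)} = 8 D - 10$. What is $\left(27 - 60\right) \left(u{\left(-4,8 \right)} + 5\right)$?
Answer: $1221$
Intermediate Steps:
$u{\left(D,J \right)} = -10 + 8 D$
$\left(27 - 60\right) \left(u{\left(-4,8 \right)} + 5\right) = \left(27 - 60\right) \left(\left(-10 + 8 \left(-4\right)\right) + 5\right) = \left(27 - 60\right) \left(\left(-10 - 32\right) + 5\right) = - 33 \left(-42 + 5\right) = \left(-33\right) \left(-37\right) = 1221$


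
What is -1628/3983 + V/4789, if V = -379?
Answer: -9306049/19074587 ≈ -0.48788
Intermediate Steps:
-1628/3983 + V/4789 = -1628/3983 - 379/4789 = -9306049/19074587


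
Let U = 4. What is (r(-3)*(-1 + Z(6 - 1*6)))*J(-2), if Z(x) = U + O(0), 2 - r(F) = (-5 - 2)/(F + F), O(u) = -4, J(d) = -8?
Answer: 20/3 ≈ 6.6667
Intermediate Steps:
r(F) = 2 + 7/(2*F) (r(F) = 2 - (-5 - 2)/(F + F) = 2 - (-7)/(2*F) = 2 + 7/(2*F))
Z(x) = 0 (Z(x) = 4 - 4 = 0)
(r(-3)*(-1 + Z(6 - 1*6)))*J(-2) = ((2 + (7/2)/(-3))*(-1 + 0))*(-8) = ((2 + (7/2)*(-1/3))*(-1))*(-8) = ((2 - 7/6)*(-1))*(-8) = ((5/6)*(-1))*(-8) = -5/6*(-8) = 20/3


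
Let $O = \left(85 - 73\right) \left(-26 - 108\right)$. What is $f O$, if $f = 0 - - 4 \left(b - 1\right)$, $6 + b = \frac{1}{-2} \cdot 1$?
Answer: $48240$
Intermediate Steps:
$b = - \frac{13}{2}$ ($b = -6 + \frac{1}{-2} \cdot 1 = -6 - \frac{1}{2} = - \frac{13}{2} \approx -6.5$)
$O = -1608$ ($O = 12 \left(-134\right) = -1608$)
$f = -30$ ($f = 0 - - 4 \left(- \frac{13}{2} - 1\right) = 0 - \left(-4\right) \left(- \frac{15}{2}\right) = 0 - 30 = -30$)
$f O = \left(-30\right) \left(-1608\right) = 48240$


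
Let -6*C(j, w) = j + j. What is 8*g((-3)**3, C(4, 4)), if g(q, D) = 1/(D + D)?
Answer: -3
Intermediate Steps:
C(j, w) = -j/3 (C(j, w) = -(j + j)/6 = -j/3)
g(q, D) = 1/(2*D)
8*g((-3)**3, C(4, 4)) = 8*(1/(2*((-1/3*4)))) = 8*(1/(2*(-4/3))) = 8*((1/2)*(-3/4)) = 8*(-3/8) = -3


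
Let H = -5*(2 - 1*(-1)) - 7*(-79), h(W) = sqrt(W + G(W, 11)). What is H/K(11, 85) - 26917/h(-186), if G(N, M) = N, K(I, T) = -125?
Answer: -538/125 + 26917*I*sqrt(93)/186 ≈ -4.304 + 1395.6*I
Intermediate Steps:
h(W) = sqrt(2)*sqrt(W) (h(W) = sqrt(W + W) = sqrt(2*W) = sqrt(2)*sqrt(W))
H = 538 (H = -5*(2 + 1) + 553 = -5*3 + 553 = -15 + 553 = 538)
H/K(11, 85) - 26917/h(-186) = 538/(-125) - 26917*(-I*sqrt(93)/186) = 538*(-1/125) - 26917*(-I*sqrt(93)/186) = -538/125 - 26917*(-I*sqrt(93)/186) = -538/125 - (-26917)*I*sqrt(93)/186 = -538/125 + 26917*I*sqrt(93)/186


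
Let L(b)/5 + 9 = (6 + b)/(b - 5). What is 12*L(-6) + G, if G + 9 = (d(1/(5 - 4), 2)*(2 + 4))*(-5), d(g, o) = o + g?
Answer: -639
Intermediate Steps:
L(b) = -45 + 5*(6 + b)/(-5 + b) (L(b) = -45 + 5*((6 + b)/(b - 5)) = -45 + 5*((6 + b)/(-5 + b)) = -45 + 5*(6 + b)/(-5 + b))
d(g, o) = g + o
G = -99 (G = -9 + ((1/(5 - 4) + 2)*(2 + 4))*(-5) = -9 + ((1/1 + 2)*6)*(-5) = -9 + ((1 + 2)*6)*(-5) = -9 + (3*6)*(-5) = -9 + 18*(-5) = -9 - 90 = -99)
12*L(-6) + G = 12*(5*(51 - 8*(-6))/(-5 - 6)) - 99 = 12*(5*(51 + 48)/(-11)) - 99 = 12*(5*(-1/11)*99) - 99 = 12*(-45) - 99 = -540 - 99 = -639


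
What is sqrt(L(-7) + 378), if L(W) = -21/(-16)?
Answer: 17*sqrt(21)/4 ≈ 19.476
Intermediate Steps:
L(W) = 21/16 (L(W) = -21*(-1/16) = 21/16)
sqrt(L(-7) + 378) = sqrt(21/16 + 378) = sqrt(6069/16) = 17*sqrt(21)/4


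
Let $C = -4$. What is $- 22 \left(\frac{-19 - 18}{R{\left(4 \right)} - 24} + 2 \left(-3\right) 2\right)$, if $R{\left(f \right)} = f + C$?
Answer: $\frac{2761}{12} \approx 230.08$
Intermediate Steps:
$R{\left(f \right)} = -4 + f$ ($R{\left(f \right)} = f - 4 = -4 + f$)
$- 22 \left(\frac{-19 - 18}{R{\left(4 \right)} - 24} + 2 \left(-3\right) 2\right) = - 22 \left(\frac{-19 - 18}{\left(-4 + 4\right) - 24} + 2 \left(-3\right) 2\right) = - 22 \left(- \frac{37}{0 - 24} - 12\right) = - 22 \left(- \frac{37}{-24} - 12\right) = - 22 \left(\left(-37\right) \left(- \frac{1}{24}\right) - 12\right) = - 22 \left(\frac{37}{24} - 12\right) = \left(-22\right) \left(- \frac{251}{24}\right) = \frac{2761}{12}$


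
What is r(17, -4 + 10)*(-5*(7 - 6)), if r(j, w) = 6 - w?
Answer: 0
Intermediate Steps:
r(17, -4 + 10)*(-5*(7 - 6)) = (6 - (-4 + 10))*(-5*(7 - 6)) = (6 - 1*6)*(-5*1) = (6 - 6)*(-5) = 0*(-5) = 0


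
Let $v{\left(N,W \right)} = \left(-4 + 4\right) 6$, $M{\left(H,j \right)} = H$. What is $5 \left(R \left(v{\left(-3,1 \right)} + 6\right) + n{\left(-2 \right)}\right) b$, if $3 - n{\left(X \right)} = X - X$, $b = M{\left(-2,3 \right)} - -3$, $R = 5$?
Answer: $165$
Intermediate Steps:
$b = 1$ ($b = -2 - -3 = -2 + 3 = 1$)
$n{\left(X \right)} = 3$ ($n{\left(X \right)} = 3 - \left(X - X\right) = 3 - 0 = 3 + 0 = 3$)
$v{\left(N,W \right)} = 0$ ($v{\left(N,W \right)} = 0 \cdot 6 = 0$)
$5 \left(R \left(v{\left(-3,1 \right)} + 6\right) + n{\left(-2 \right)}\right) b = 5 \left(5 \left(0 + 6\right) + 3\right) 1 = 5 \left(5 \cdot 6 + 3\right) 1 = 5 \left(30 + 3\right) 1 = 5 \cdot 33 \cdot 1 = 165 \cdot 1 = 165$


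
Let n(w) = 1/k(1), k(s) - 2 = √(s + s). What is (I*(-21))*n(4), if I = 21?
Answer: -441 + 441*√2/2 ≈ -129.17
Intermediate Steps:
k(s) = 2 + √2*√s (k(s) = 2 + √(s + s) = 2 + √(2*s) = 2 + √2*√s)
n(w) = 1/(2 + √2) (n(w) = 1/(2 + √2*√1) = 1/(2 + √2*1) = 1/(2 + √2))
(I*(-21))*n(4) = (21*(-21))*(1 - √2/2) = -441*(1 - √2/2) = -441 + 441*√2/2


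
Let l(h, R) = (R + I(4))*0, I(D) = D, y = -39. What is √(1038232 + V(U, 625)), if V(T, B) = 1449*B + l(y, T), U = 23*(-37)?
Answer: √1943857 ≈ 1394.2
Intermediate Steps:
U = -851
l(h, R) = 0 (l(h, R) = (R + 4)*0 = (4 + R)*0 = 0)
V(T, B) = 1449*B (V(T, B) = 1449*B + 0 = 1449*B)
√(1038232 + V(U, 625)) = √(1038232 + 1449*625) = √(1038232 + 905625) = √1943857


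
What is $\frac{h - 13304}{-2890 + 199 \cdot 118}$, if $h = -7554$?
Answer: $- \frac{10429}{10296} \approx -1.0129$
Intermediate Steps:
$\frac{h - 13304}{-2890 + 199 \cdot 118} = \frac{-7554 - 13304}{-2890 + 199 \cdot 118} = - \frac{20858}{-2890 + 23482} = - \frac{20858}{20592} = \left(-20858\right) \frac{1}{20592} = - \frac{10429}{10296}$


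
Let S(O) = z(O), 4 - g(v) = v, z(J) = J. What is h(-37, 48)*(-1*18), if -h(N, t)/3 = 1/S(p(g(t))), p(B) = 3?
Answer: 18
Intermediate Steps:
g(v) = 4 - v
S(O) = O
h(N, t) = -1 (h(N, t) = -3/3 = -3*⅓ = -1)
h(-37, 48)*(-1*18) = -(-1)*18 = -1*(-18) = 18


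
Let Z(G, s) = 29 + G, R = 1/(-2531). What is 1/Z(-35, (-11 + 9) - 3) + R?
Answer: -2537/15186 ≈ -0.16706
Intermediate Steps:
R = -1/2531 ≈ -0.00039510
1/Z(-35, (-11 + 9) - 3) + R = 1/(29 - 35) - 1/2531 = 1/(-6) - 1/2531 = -⅙ - 1/2531 = -2537/15186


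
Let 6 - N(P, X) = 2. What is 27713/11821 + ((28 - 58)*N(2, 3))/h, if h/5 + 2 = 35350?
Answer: 244828855/104462177 ≈ 2.3437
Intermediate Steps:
h = 176740 (h = -10 + 5*35350 = -10 + 176750 = 176740)
N(P, X) = 4 (N(P, X) = 6 - 1*2 = 6 - 2 = 4)
27713/11821 + ((28 - 58)*N(2, 3))/h = 27713/11821 + ((28 - 58)*4)/176740 = 27713*(1/11821) - 30*4*(1/176740) = 27713/11821 - 120*1/176740 = 27713/11821 - 6/8837 = 244828855/104462177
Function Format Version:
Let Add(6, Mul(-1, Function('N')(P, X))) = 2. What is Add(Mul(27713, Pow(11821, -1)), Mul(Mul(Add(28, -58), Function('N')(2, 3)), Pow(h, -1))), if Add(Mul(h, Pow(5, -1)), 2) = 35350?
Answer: Rational(244828855, 104462177) ≈ 2.3437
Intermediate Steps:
h = 176740 (h = Add(-10, Mul(5, 35350)) = Add(-10, 176750) = 176740)
Function('N')(P, X) = 4 (Function('N')(P, X) = Add(6, Mul(-1, 2)) = Add(6, -2) = 4)
Add(Mul(27713, Pow(11821, -1)), Mul(Mul(Add(28, -58), Function('N')(2, 3)), Pow(h, -1))) = Add(Mul(27713, Pow(11821, -1)), Mul(Mul(Add(28, -58), 4), Pow(176740, -1))) = Add(Mul(27713, Rational(1, 11821)), Mul(Mul(-30, 4), Rational(1, 176740))) = Add(Rational(27713, 11821), Mul(-120, Rational(1, 176740))) = Add(Rational(27713, 11821), Rational(-6, 8837)) = Rational(244828855, 104462177)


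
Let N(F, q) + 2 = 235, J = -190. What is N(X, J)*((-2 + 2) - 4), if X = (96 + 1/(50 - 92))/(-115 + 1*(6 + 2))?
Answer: -932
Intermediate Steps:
X = -4031/4494 (X = (96 + 1/(-42))/(-115 + 1*8) = (96 - 1/42)/(-115 + 8) = (4031/42)/(-107) = (4031/42)*(-1/107) = -4031/4494 ≈ -0.89697)
N(F, q) = 233 (N(F, q) = -2 + 235 = 233)
N(X, J)*((-2 + 2) - 4) = 233*((-2 + 2) - 4) = 233*(0 - 4) = 233*(-4) = -932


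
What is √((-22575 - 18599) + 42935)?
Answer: √1761 ≈ 41.964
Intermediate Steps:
√((-22575 - 18599) + 42935) = √(-41174 + 42935) = √1761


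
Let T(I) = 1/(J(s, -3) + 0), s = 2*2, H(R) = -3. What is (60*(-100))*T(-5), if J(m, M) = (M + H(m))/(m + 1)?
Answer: 5000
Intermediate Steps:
s = 4
J(m, M) = (-3 + M)/(1 + m) (J(m, M) = (M - 3)/(m + 1) = (-3 + M)/(1 + m))
T(I) = -⅚ (T(I) = 1/((-3 - 3)/(1 + 4) + 0) = 1/(-6/5 + 0) = 1/(-6/5) = -⅚)
(60*(-100))*T(-5) = (60*(-100))*(-⅚) = -6000*(-⅚) = 5000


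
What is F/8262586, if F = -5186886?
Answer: -2593443/4131293 ≈ -0.62776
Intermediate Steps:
F/8262586 = -5186886/8262586 = -5186886*1/8262586 = -2593443/4131293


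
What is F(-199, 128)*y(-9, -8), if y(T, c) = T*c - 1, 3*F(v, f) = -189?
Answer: -4473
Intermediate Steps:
F(v, f) = -63 (F(v, f) = (1/3)*(-189) = -63)
y(T, c) = -1 + T*c
F(-199, 128)*y(-9, -8) = -63*(-1 - 9*(-8)) = -63*(-1 + 72) = -63*71 = -4473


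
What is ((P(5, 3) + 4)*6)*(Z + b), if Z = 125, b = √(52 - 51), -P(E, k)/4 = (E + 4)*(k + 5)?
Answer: -214704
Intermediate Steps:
P(E, k) = -4*(4 + E)*(5 + k) (P(E, k) = -4*(E + 4)*(k + 5) = -4*(4 + E)*(5 + k))
b = 1 (b = √1 = 1)
((P(5, 3) + 4)*6)*(Z + b) = (((-80 - 20*5 - 16*3 - 4*5*3) + 4)*6)*(125 + 1) = (((-80 - 100 - 48 - 60) + 4)*6)*126 = ((-288 + 4)*6)*126 = -284*6*126 = -1704*126 = -214704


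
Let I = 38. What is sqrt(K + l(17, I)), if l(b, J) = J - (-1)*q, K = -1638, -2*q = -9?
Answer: I*sqrt(6382)/2 ≈ 39.944*I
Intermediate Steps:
q = 9/2 (q = -1/2*(-9) = 9/2 ≈ 4.5000)
l(b, J) = 9/2 + J (l(b, J) = J - (-1)*9/2 = J - 1*(-9/2) = J + 9/2 = 9/2 + J)
sqrt(K + l(17, I)) = sqrt(-1638 + (9/2 + 38)) = sqrt(-1638 + 85/2) = sqrt(-3191/2) = I*sqrt(6382)/2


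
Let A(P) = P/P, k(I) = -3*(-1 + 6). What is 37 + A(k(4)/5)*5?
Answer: 42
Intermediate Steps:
k(I) = -15 (k(I) = -3*5 = -15)
A(P) = 1
37 + A(k(4)/5)*5 = 37 + 1*5 = 37 + 5 = 42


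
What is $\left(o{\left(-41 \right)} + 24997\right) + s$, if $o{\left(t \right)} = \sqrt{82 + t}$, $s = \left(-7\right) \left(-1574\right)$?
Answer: $36015 + \sqrt{41} \approx 36021.0$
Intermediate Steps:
$s = 11018$
$\left(o{\left(-41 \right)} + 24997\right) + s = \left(\sqrt{82 - 41} + 24997\right) + 11018 = \left(\sqrt{41} + 24997\right) + 11018 = \left(24997 + \sqrt{41}\right) + 11018 = 36015 + \sqrt{41}$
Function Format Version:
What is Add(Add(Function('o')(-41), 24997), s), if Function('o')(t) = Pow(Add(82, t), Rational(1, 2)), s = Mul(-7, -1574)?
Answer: Add(36015, Pow(41, Rational(1, 2))) ≈ 36021.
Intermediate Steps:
s = 11018
Add(Add(Function('o')(-41), 24997), s) = Add(Add(Pow(Add(82, -41), Rational(1, 2)), 24997), 11018) = Add(Add(Pow(41, Rational(1, 2)), 24997), 11018) = Add(Add(24997, Pow(41, Rational(1, 2))), 11018) = Add(36015, Pow(41, Rational(1, 2)))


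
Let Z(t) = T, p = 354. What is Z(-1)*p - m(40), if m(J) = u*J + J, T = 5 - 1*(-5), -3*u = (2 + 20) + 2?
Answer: 3820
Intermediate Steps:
u = -8 (u = -((2 + 20) + 2)/3 = -(22 + 2)/3 = -⅓*24 = -8)
T = 10 (T = 5 + 5 = 10)
m(J) = -7*J (m(J) = -8*J + J = -7*J)
Z(t) = 10
Z(-1)*p - m(40) = 10*354 - (-7)*40 = 3540 - 1*(-280) = 3540 + 280 = 3820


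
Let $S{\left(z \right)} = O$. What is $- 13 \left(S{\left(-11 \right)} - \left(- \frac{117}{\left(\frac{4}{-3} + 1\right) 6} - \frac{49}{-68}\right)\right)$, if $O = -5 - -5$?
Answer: $\frac{52351}{68} \approx 769.87$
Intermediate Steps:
$O = 0$ ($O = -5 + 5 = 0$)
$S{\left(z \right)} = 0$
$- 13 \left(S{\left(-11 \right)} - \left(- \frac{117}{\left(\frac{4}{-3} + 1\right) 6} - \frac{49}{-68}\right)\right) = - 13 \left(0 - \left(- \frac{117}{\left(\frac{4}{-3} + 1\right) 6} - \frac{49}{-68}\right)\right) = - 13 \left(0 - \left(- \frac{117}{\left(4 \left(- \frac{1}{3}\right) + 1\right) 6} - - \frac{49}{68}\right)\right) = - 13 \left(0 - \left(- \frac{117}{\left(- \frac{4}{3} + 1\right) 6} + \frac{49}{68}\right)\right) = - 13 \left(0 - \left(- \frac{117}{\left(- \frac{1}{3}\right) 6} + \frac{49}{68}\right)\right) = - 13 \left(0 - \left(- \frac{117}{-2} + \frac{49}{68}\right)\right) = - 13 \left(0 - \left(\left(-117\right) \left(- \frac{1}{2}\right) + \frac{49}{68}\right)\right) = - 13 \left(0 - \left(\frac{117}{2} + \frac{49}{68}\right)\right) = - 13 \left(0 - \frac{4027}{68}\right) = \left(-13\right) \left(- \frac{4027}{68}\right) = \frac{52351}{68}$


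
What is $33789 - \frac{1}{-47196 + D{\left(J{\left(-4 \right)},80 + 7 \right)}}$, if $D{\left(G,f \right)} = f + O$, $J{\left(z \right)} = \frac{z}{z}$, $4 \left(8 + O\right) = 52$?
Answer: $\frac{1591597057}{47104} \approx 33789.0$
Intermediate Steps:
$O = 5$ ($O = -8 + \frac{1}{4} \cdot 52 = -8 + 13 = 5$)
$J{\left(z \right)} = 1$
$D{\left(G,f \right)} = 5 + f$ ($D{\left(G,f \right)} = f + 5 = 5 + f$)
$33789 - \frac{1}{-47196 + D{\left(J{\left(-4 \right)},80 + 7 \right)}} = 33789 - \frac{1}{-47196 + \left(5 + \left(80 + 7\right)\right)} = 33789 - \frac{1}{-47196 + \left(5 + 87\right)} = 33789 - \frac{1}{-47196 + 92} = 33789 - \frac{1}{-47104} = 33789 - - \frac{1}{47104} = 33789 + \frac{1}{47104} = \frac{1591597057}{47104}$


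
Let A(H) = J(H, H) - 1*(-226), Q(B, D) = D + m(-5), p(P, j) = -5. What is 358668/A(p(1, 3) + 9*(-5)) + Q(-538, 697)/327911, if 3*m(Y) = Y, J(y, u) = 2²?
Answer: 7670304944/4918665 ≈ 1559.4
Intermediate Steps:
J(y, u) = 4
m(Y) = Y/3
Q(B, D) = -5/3 + D (Q(B, D) = D + (⅓)*(-5) = D - 5/3 = -5/3 + D)
A(H) = 230 (A(H) = 4 - 1*(-226) = 4 + 226 = 230)
358668/A(p(1, 3) + 9*(-5)) + Q(-538, 697)/327911 = 358668/230 + (-5/3 + 697)/327911 = 358668*(1/230) + (2086/3)*(1/327911) = 179334/115 + 2086/983733 = 7670304944/4918665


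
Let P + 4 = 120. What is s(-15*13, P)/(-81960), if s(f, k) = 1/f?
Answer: 1/15982200 ≈ 6.2570e-8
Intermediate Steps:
P = 116 (P = -4 + 120 = 116)
s(-15*13, P)/(-81960) = 1/(-15*13*(-81960)) = -1/81960/(-195) = -1/195*(-1/81960) = 1/15982200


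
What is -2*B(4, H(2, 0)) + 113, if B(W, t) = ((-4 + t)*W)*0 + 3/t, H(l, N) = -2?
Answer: 116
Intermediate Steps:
B(W, t) = 3/t (B(W, t) = (W*(-4 + t))*0 + 3/t = 0 + 3/t = 3/t)
-2*B(4, H(2, 0)) + 113 = -6/(-2) + 113 = -6*(-1)/2 + 113 = -2*(-3/2) + 113 = 3 + 113 = 116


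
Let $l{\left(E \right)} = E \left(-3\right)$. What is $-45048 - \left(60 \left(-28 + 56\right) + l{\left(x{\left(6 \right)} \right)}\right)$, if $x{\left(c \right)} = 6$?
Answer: $-46710$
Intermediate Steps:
$l{\left(E \right)} = - 3 E$
$-45048 - \left(60 \left(-28 + 56\right) + l{\left(x{\left(6 \right)} \right)}\right) = -45048 - \left(-18 + 60 \left(-28 + 56\right)\right) = -45048 - 1662 = -46710$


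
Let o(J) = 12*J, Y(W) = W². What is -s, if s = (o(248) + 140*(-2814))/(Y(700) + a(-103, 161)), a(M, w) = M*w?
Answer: 390984/473417 ≈ 0.82588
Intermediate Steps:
s = -390984/473417 (s = (12*248 + 140*(-2814))/(700² - 103*161) = (2976 - 393960)/(490000 - 16583) = -390984/473417 ≈ -0.82588)
-s = -1*(-390984/473417) = 390984/473417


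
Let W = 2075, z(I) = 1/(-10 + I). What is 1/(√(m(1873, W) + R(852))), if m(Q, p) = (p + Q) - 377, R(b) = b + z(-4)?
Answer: √866894/61921 ≈ 0.015036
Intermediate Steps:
R(b) = -1/14 + b (R(b) = b + 1/(-10 - 4) = b + 1/(-14) = b - 1/14 = -1/14 + b)
m(Q, p) = -377 + Q + p (m(Q, p) = (Q + p) - 377 = -377 + Q + p)
1/(√(m(1873, W) + R(852))) = 1/(√((-377 + 1873 + 2075) + (-1/14 + 852))) = 1/(√(3571 + 11927/14)) = 1/(√(61921/14)) = 1/(√866894/14) = √866894/61921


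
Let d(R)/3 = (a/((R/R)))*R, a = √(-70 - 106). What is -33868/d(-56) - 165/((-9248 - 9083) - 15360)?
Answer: 165/33691 - 8467*I*√11/1848 ≈ 0.0048975 - 15.196*I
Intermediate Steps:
a = 4*I*√11 (a = √(-176) = 4*I*√11 ≈ 13.266*I)
d(R) = 12*I*R*√11 (d(R) = 3*(((4*I*√11)/((R/R)))*R) = 3*(((4*I*√11)/1)*R) = 3*(((4*I*√11)*1)*R) = 3*((4*I*√11)*R) = 3*(4*I*R*√11) = 12*I*R*√11)
-33868/d(-56) - 165/((-9248 - 9083) - 15360) = -33868*I*√11/7392 - 165/((-9248 - 9083) - 15360) = -33868*I*√11/7392 - 165/(-18331 - 15360) = -8467*I*√11/1848 - 165/(-33691) = -8467*I*√11/1848 - 165*(-1/33691) = -8467*I*√11/1848 + 165/33691 = 165/33691 - 8467*I*√11/1848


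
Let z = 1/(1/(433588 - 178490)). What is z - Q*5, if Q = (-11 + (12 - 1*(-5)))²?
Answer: 254918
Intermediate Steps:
Q = 36 (Q = (-11 + (12 + 5))² = (-11 + 17)² = 6² = 36)
z = 255098 (z = 1/(1/255098) = 255098)
z - Q*5 = 255098 - 36*5 = 255098 - 1*180 = 255098 - 180 = 254918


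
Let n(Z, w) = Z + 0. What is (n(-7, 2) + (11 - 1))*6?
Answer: 18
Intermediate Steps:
n(Z, w) = Z
(n(-7, 2) + (11 - 1))*6 = (-7 + (11 - 1))*6 = (-7 + 10)*6 = 3*6 = 18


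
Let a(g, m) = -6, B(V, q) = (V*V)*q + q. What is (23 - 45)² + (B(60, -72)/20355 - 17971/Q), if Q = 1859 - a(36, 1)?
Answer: 1168286821/2530805 ≈ 461.63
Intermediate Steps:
B(V, q) = q + q*V² (B(V, q) = V²*q + q = q*V² + q = q + q*V²)
Q = 1865 (Q = 1859 - 1*(-6) = 1859 + 6 = 1865)
(23 - 45)² + (B(60, -72)/20355 - 17971/Q) = (23 - 45)² + (-72*(1 + 60²)/20355 - 17971/1865) = (-22)² + (-72*(1 + 3600)*(1/20355) - 17971*1/1865) = 484 + (-72*3601*(1/20355) - 17971/1865) = 484 + (-259272*1/20355 - 17971/1865) = 484 + (-86424/6785 - 17971/1865) = 484 - 56622799/2530805 = 1168286821/2530805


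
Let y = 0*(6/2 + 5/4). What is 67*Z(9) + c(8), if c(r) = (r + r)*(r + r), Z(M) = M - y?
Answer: 859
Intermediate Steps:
y = 0 (y = 0*(6*(1/2) + 5*(1/4)) = 0*(3 + 5/4) = 0*(17/4) = 0)
Z(M) = M (Z(M) = M - 1*0 = M + 0 = M)
c(r) = 4*r**2 (c(r) = (2*r)*(2*r) = 4*r**2)
67*Z(9) + c(8) = 67*9 + 4*8**2 = 603 + 4*64 = 603 + 256 = 859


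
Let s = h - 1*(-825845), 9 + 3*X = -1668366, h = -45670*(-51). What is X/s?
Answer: -111225/631003 ≈ -0.17627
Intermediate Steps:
h = 2329170
X = -556125 (X = -3 + (1/3)*(-1668366) = -3 - 556122 = -556125)
s = 3155015 (s = 2329170 - 1*(-825845) = 2329170 + 825845 = 3155015)
X/s = -556125/3155015 = -556125*1/3155015 = -111225/631003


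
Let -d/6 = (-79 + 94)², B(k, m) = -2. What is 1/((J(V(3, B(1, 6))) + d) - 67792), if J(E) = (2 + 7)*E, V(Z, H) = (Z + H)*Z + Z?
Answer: -1/69088 ≈ -1.4474e-5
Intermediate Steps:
V(Z, H) = Z + Z*(H + Z) (V(Z, H) = (H + Z)*Z + Z = Z*(H + Z) + Z = Z + Z*(H + Z))
J(E) = 9*E
d = -1350 (d = -6*(-79 + 94)² = -6*15² = -6*225 = -1350)
1/((J(V(3, B(1, 6))) + d) - 67792) = 1/((9*(3*(1 - 2 + 3)) - 1350) - 67792) = 1/((9*(3*2) - 1350) - 67792) = 1/((9*6 - 1350) - 67792) = 1/((54 - 1350) - 67792) = 1/(-1296 - 67792) = 1/(-69088) = -1/69088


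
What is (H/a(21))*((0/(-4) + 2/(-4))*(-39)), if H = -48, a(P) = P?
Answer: -312/7 ≈ -44.571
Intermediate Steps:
(H/a(21))*((0/(-4) + 2/(-4))*(-39)) = (-48/21)*((0/(-4) + 2/(-4))*(-39)) = (-48*1/21)*((0*(-¼) + 2*(-¼))*(-39)) = -16*(0 - ½)*(-39)/7 = -(-8)*(-39)/7 = -16/7*39/2 = -312/7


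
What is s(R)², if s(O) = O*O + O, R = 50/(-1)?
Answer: 6002500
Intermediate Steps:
R = -50 (R = 50*(-1) = -50)
s(O) = O + O² (s(O) = O² + O = O + O²)
s(R)² = (-50*(1 - 50))² = (-50*(-49))² = 2450² = 6002500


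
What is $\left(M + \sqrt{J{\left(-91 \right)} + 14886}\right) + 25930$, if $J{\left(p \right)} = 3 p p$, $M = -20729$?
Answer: $5201 + \sqrt{39729} \approx 5400.3$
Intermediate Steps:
$J{\left(p \right)} = 3 p^{2}$
$\left(M + \sqrt{J{\left(-91 \right)} + 14886}\right) + 25930 = \left(-20729 + \sqrt{3 \left(-91\right)^{2} + 14886}\right) + 25930 = \left(-20729 + \sqrt{3 \cdot 8281 + 14886}\right) + 25930 = \left(-20729 + \sqrt{24843 + 14886}\right) + 25930 = \left(-20729 + \sqrt{39729}\right) + 25930 = 5201 + \sqrt{39729}$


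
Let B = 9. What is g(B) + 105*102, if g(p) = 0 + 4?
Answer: 10714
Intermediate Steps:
g(p) = 4
g(B) + 105*102 = 4 + 105*102 = 4 + 10710 = 10714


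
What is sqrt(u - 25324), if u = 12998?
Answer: I*sqrt(12326) ≈ 111.02*I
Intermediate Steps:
sqrt(u - 25324) = sqrt(12998 - 25324) = sqrt(-12326) = I*sqrt(12326)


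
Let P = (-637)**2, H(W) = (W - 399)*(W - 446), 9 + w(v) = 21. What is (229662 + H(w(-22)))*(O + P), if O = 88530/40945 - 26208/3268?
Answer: 56812008467300580/352127 ≈ 1.6134e+11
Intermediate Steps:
w(v) = 12 (w(v) = -9 + 21 = 12)
H(W) = (-446 + W)*(-399 + W) (H(W) = (-399 + W)*(-446 + W) = (-446 + W)*(-399 + W))
O = -2062554/352127 (O = 88530*(1/40945) - 26208*1/3268 = 17706/8189 - 6552/817 = -2062554/352127 ≈ -5.8574)
P = 405769
(229662 + H(w(-22)))*(O + P) = (229662 + (177954 + 12**2 - 845*12))*(-2062554/352127 + 405769) = (229662 + (177954 + 144 - 10140))*(142880158109/352127) = (229662 + 167958)*(142880158109/352127) = 397620*(142880158109/352127) = 56812008467300580/352127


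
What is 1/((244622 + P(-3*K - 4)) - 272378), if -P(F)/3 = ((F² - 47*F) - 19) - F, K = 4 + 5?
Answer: -1/35046 ≈ -2.8534e-5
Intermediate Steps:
K = 9
P(F) = 57 - 3*F² + 144*F (P(F) = -3*(((F² - 47*F) - 19) - F) = -3*((-19 + F² - 47*F) - F) = -3*(-19 + F² - 48*F) = 57 - 3*F² + 144*F)
1/((244622 + P(-3*K - 4)) - 272378) = 1/((244622 + (57 - 3*(-3*9 - 4)² + 144*(-3*9 - 4))) - 272378) = 1/((244622 + (57 - 3*(-27 - 4)² + 144*(-27 - 4))) - 272378) = 1/((244622 + (57 - 3*(-31)² + 144*(-31))) - 272378) = 1/((244622 + (57 - 3*961 - 4464)) - 272378) = 1/((244622 + (57 - 2883 - 4464)) - 272378) = 1/((244622 - 7290) - 272378) = 1/(237332 - 272378) = 1/(-35046) = -1/35046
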